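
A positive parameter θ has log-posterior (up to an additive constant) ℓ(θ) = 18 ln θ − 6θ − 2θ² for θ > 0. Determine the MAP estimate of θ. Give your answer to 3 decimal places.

θ̂_MAP = 1.500

ℓ'(θ) = 18/θ − 6 − 4θ. Setting this to zero and multiplying by θ: 4θ² + 6θ − 18 = 0.
θ = (−6 + √(6² + 4·4·18)) / (2·4) = (−6 + √324) / 8 = (−6 + 18)/8 = 3/2.
ℓ''(θ) = −18/θ² − 4 < 0, confirming a maximum.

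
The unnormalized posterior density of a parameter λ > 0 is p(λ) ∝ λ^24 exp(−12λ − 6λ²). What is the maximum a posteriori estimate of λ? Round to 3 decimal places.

λ̂_MAP = 1.000

ℓ'(λ) = 24/λ − 12 − 12λ. Setting this to zero and multiplying by λ: 12λ² + 12λ − 24 = 0.
λ = (−12 + √(12² + 4·12·24)) / (2·12) = (−12 + √1296) / 24 = (−12 + 36)/24 = 1.
ℓ''(λ) = −24/λ² − 12 < 0, confirming a maximum.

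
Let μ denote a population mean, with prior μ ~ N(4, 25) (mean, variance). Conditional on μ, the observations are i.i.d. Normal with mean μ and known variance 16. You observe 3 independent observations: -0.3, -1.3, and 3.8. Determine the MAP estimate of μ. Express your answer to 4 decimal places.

n = 3; x̄ = ((-0.3) + (-1.3) + 3.8)/3 = 2.2/3 = 11/15 ≈ 0.7333.
For a Normal prior and Normal likelihood with known variance, the posterior is Normal; its mode equals its mean, the precision-weighted average.
Prior precision 1/σ₀² = 1/25 = 0.04; data precision n/σ² = 3/16 = 0.1875.
μ̂ = (0.04·4 + 0.1875·(11/15)) / (0.04 + 0.1875) = 0.2975/0.2275 = 17/13 ≈ 1.3077.

μ̂_MAP = 1.3077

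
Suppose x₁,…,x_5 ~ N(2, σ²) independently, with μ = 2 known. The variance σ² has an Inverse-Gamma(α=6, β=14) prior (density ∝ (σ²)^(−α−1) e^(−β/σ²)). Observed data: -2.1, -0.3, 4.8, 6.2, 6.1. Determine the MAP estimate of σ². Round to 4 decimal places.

Sum of squared deviations about the known mean: SS = (-2.1−2)² + (-0.3−2)² + (4.8−2)² + (6.2−2)² + (6.1−2)² = 64.39.
The Normal likelihood contributes (σ²)^(−n/2) exp(−SS/(2σ²)), so the posterior is Inverse-Gamma(α + n/2, β + SS/2) = Inverse-Gamma(8.5, 46.195).
The mode of Inverse-Gamma(a, b) is b/(a+1) = 46.195/9.5 ≈ 4.8626.

σ̂²_MAP = 4.8626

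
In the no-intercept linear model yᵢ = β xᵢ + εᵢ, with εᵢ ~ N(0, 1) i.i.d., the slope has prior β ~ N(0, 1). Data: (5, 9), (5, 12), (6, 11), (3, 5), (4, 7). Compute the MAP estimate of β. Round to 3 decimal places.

β̂_MAP = 1.911

log p(β | y) = −Σ(yᵢ − βxᵢ)²/(2·1) − β²/(2·1) + const.
Setting the derivative to zero: Σxᵢ(yᵢ − βxᵢ)/1 − β/1 = 0, so β = Σxᵢyᵢ / (Σxᵢ² + σ²/τ²).
Σxᵢyᵢ = 5·9 + 5·12 + 6·11 + 3·5 + 4·7 = 214; Σxᵢ² = 111; σ²/τ² = 1.
β̂_MAP = 214 / (111 + 1) = 214/112 ≈ 1.911.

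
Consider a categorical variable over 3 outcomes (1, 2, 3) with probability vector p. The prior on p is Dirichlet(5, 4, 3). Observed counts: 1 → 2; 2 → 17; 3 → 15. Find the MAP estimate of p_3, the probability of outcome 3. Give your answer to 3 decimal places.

MAP estimate: 0.395

The posterior is Dirichlet(αᵢ + nᵢ) = Dirichlet(7, 21, 18).
For a Dirichlet(a₁,…,a_K) with all aᵢ > 1, the mode has j-th component (aⱼ − 1)/(Σaᵢ − K).
Here Σaᵢ = 46 and K = 3, so p_3 = (18 − 1)/(46 − 3) = 17/43 ≈ 0.395.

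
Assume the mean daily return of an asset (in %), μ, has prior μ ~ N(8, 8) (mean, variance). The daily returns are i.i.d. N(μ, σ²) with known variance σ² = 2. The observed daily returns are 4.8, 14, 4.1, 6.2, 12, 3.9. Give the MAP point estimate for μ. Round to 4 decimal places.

μ̂_MAP = 7.5200

n = 6; x̄ = (4.8 + 14 + 4.1 + 6.2 + 12 + 3.9)/6 = 45/6 = 7.5.
For a Normal prior and Normal likelihood with known variance, the posterior is Normal; its mode equals its mean, the precision-weighted average.
Prior precision 1/σ₀² = 1/8 = 0.125; data precision n/σ² = 6/2 = 3.
μ̂ = (0.125·8 + 3·7.5) / (0.125 + 3) = 23.5/3.125 = 7.5200.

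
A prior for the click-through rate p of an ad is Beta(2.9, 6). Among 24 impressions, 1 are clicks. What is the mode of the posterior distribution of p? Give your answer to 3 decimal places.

Prior: Beta(2.9, 6).
Data: 1 success in 24 trials. The binomial likelihood contributes p(1−p)^23, so the posterior is Beta(2.9+1, 6+23) = Beta(3.9, 29).
For Beta(a, b) with a, b > 1 the mode is (a−1)/(a+b−2) = 2.9/30.9 ≈ 0.094.

p̂_MAP = 0.094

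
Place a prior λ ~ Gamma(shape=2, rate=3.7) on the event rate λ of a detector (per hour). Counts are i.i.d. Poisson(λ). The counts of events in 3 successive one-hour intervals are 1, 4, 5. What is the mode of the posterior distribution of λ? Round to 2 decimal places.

Σxᵢ = 1+4+5 = 10, with n = 3.
Posterior ∝ λe^(−3.7λ) · λ^10e^(−3λ) = λ^11e^(−6.7λ), i.e. Gamma(shape=12, rate=6.7).
The mode of a Gamma(a, b) with a ≥ 1 (shape–rate) is (a−1)/b = 11/6.7 ≈ 1.64.

λ̂_MAP = 1.64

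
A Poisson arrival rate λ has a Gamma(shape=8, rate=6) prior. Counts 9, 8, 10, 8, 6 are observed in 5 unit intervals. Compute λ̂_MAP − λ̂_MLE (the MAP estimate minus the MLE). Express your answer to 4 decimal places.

Σxᵢ = 41. Posterior is Gamma(49, 11); MAP = (49−1)/11 = 48/11 ≈ 4.36364.
MLE = x̄ = 41/5 ≈ 8.20000.
Difference = 48/11 − 41/5 = -211/55 ≈ -3.8364.

MAP − MLE = -3.8364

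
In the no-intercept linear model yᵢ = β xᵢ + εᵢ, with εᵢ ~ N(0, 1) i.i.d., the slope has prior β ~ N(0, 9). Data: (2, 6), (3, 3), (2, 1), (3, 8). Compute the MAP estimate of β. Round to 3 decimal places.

log p(β | y) = −Σ(yᵢ − βxᵢ)²/(2·1) − β²/(2·9) + const.
Setting the derivative to zero: Σxᵢ(yᵢ − βxᵢ)/1 − β/9 = 0, so β = Σxᵢyᵢ / (Σxᵢ² + σ²/τ²).
Σxᵢyᵢ = 2·6 + 3·3 + 2·1 + 3·8 = 47; Σxᵢ² = 26; σ²/τ² = 1/9.
β̂_MAP = 47 / (26 + 1/9) = 47/(235/9) = 9/5 ≈ 1.800.

β̂_MAP = 1.800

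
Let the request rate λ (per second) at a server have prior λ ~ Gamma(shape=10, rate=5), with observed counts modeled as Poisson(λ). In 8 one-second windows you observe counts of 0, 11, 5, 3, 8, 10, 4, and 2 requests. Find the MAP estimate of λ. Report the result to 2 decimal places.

λ̂_MAP = 4.00

Σxᵢ = 0+11+5+3+8+10+4+2 = 43, with n = 8.
Posterior ∝ λ^9e^(−5λ) · λ^43e^(−8λ) = λ^52e^(−13λ), i.e. Gamma(shape=53, rate=13).
The mode of a Gamma(a, b) with a ≥ 1 (shape–rate) is (a−1)/b = 52/13 ≈ 4.00.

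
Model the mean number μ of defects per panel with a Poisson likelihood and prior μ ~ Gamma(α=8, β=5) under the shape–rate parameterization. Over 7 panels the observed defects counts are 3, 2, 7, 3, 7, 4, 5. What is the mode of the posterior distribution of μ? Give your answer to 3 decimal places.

μ̂_MAP = 3.167

Σxᵢ = 3+2+7+3+7+4+5 = 31, with n = 7.
Posterior ∝ μ^7e^(−5μ) · μ^31e^(−7μ) = μ^38e^(−12μ), i.e. Gamma(shape=39, rate=12).
The mode of a Gamma(a, b) with a ≥ 1 (shape–rate) is (a−1)/b = 38/12 ≈ 3.167.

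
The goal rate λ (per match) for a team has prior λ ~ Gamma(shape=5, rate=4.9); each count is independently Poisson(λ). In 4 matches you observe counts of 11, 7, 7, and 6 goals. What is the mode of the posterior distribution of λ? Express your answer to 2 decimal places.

Σxᵢ = 11+7+7+6 = 31, with n = 4.
Posterior ∝ λ^4e^(−4.9λ) · λ^31e^(−4λ) = λ^35e^(−8.9λ), i.e. Gamma(shape=36, rate=8.9).
The mode of a Gamma(a, b) with a ≥ 1 (shape–rate) is (a−1)/b = 35/8.9 ≈ 3.93.

λ̂_MAP = 3.93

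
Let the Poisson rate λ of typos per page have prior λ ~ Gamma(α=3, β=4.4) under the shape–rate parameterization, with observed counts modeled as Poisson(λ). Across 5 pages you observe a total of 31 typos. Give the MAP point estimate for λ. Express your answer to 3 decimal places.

Σxᵢ = 31, n = 5.
Posterior ∝ λ^2e^(−4.4λ) · λ^31e^(−5λ) = λ^33e^(−9.4λ), i.e. Gamma(shape=34, rate=9.4).
The mode of a Gamma(a, b) with a ≥ 1 (shape–rate) is (a−1)/b = 33/9.4 ≈ 3.511.

λ̂_MAP = 3.511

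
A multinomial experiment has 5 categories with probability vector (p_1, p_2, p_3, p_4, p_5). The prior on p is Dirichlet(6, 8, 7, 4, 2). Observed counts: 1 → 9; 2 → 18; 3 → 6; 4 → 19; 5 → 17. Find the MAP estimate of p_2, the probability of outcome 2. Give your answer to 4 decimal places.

MAP estimate: 0.2747

The posterior is Dirichlet(αᵢ + nᵢ) = Dirichlet(15, 26, 13, 23, 19).
For a Dirichlet(a₁,…,a_K) with all aᵢ > 1, the mode has j-th component (aⱼ − 1)/(Σaᵢ − K).
Here Σaᵢ = 96 and K = 5, so p_2 = (26 − 1)/(96 − 5) = 25/91 ≈ 0.2747.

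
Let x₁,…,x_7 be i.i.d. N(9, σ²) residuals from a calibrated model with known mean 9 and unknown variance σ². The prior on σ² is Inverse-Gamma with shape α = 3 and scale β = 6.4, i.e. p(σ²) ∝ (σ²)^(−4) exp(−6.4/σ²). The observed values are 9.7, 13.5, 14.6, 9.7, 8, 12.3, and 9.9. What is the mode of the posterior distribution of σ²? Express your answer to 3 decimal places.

σ̂²_MAP = 5.206

Sum of squared deviations about the known mean: SS = (9.7−9)² + (13.5−9)² + (14.6−9)² + (9.7−9)² + (8−9)² + (12.3−9)² + (9.9−9)² = 65.29.
The Normal likelihood contributes (σ²)^(−n/2) exp(−SS/(2σ²)), so the posterior is Inverse-Gamma(α + n/2, β + SS/2) = Inverse-Gamma(6.5, 39.045).
The mode of Inverse-Gamma(a, b) is b/(a+1) = 39.045/7.5 ≈ 5.206.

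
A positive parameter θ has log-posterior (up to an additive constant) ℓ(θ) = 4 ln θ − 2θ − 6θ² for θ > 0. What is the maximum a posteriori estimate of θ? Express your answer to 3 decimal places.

θ̂_MAP = 0.500

ℓ'(θ) = 4/θ − 2 − 12θ. Setting this to zero and multiplying by θ: 12θ² + 2θ − 4 = 0.
θ = (−2 + √(2² + 4·12·4)) / (2·12) = (−2 + √196) / 24 = (−2 + 14)/24 = 1/2.
ℓ''(θ) = −4/θ² − 12 < 0, confirming a maximum.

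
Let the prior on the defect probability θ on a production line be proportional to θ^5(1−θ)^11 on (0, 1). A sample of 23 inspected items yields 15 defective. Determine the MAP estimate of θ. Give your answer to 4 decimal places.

θ̂_MAP = 0.5128

The prior density ∝ θ^5(1−θ)^11 is the kernel of Beta(6, 12).
Data: 15 successes in 23 trials. The binomial likelihood contributes θ^15(1−θ)^8, so the posterior is Beta(6+15, 12+8) = Beta(21, 20).
For Beta(a, b) with a, b > 1 the mode is (a−1)/(a+b−2) = 20/39 ≈ 0.5128.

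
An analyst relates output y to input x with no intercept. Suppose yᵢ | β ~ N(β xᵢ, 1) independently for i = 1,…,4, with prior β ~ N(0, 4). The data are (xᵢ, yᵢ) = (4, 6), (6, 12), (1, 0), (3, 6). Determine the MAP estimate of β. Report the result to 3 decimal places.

β̂_MAP = 1.831

log p(β | y) = −Σ(yᵢ − βxᵢ)²/(2·1) − β²/(2·4) + const.
Setting the derivative to zero: Σxᵢ(yᵢ − βxᵢ)/1 − β/4 = 0, so β = Σxᵢyᵢ / (Σxᵢ² + σ²/τ²).
Σxᵢyᵢ = 4·6 + 6·12 + 1·0 + 3·6 = 114; Σxᵢ² = 62; σ²/τ² = 0.25.
β̂_MAP = 114 / (62 + 0.25) = 114/62.25 ≈ 1.831.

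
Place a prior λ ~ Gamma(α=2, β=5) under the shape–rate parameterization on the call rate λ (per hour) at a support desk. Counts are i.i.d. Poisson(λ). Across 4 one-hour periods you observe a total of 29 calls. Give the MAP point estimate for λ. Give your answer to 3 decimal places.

Σxᵢ = 29, n = 4.
Posterior ∝ λe^(−5λ) · λ^29e^(−4λ) = λ^30e^(−9λ), i.e. Gamma(shape=31, rate=9).
The mode of a Gamma(a, b) with a ≥ 1 (shape–rate) is (a−1)/b = 30/9 ≈ 3.333.

λ̂_MAP = 3.333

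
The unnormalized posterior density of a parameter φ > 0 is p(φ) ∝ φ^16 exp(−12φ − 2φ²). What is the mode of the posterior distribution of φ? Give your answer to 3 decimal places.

φ̂_MAP = 1.000

ℓ'(φ) = 16/φ − 12 − 4φ. Setting this to zero and multiplying by φ: 4φ² + 12φ − 16 = 0.
φ = (−12 + √(12² + 4·4·16)) / (2·4) = (−12 + √400) / 8 = (−12 + 20)/8 = 1.
ℓ''(φ) = −16/φ² − 4 < 0, confirming a maximum.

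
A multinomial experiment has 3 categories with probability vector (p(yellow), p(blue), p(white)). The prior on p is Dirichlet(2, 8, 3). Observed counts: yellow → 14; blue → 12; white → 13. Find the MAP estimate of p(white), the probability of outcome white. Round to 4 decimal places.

MAP estimate of p(white) = 0.3061

The posterior is Dirichlet(αᵢ + nᵢ) = Dirichlet(16, 20, 16).
For a Dirichlet(a₁,…,a_K) with all aᵢ > 1, the mode has j-th component (aⱼ − 1)/(Σaᵢ − K).
Here Σaᵢ = 52 and K = 3, so p(white) = (16 − 1)/(52 − 3) = 15/49 ≈ 0.3061.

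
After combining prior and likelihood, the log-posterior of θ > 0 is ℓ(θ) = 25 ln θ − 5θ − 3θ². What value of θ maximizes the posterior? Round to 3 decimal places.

θ̂_MAP = 1.667

ℓ'(θ) = 25/θ − 5 − 6θ. Setting this to zero and multiplying by θ: 6θ² + 5θ − 25 = 0.
θ = (−5 + √(5² + 4·6·25)) / (2·6) = (−5 + √625) / 12 = (−5 + 25)/12 = 5/3.
ℓ''(θ) = −25/θ² − 6 < 0, confirming a maximum.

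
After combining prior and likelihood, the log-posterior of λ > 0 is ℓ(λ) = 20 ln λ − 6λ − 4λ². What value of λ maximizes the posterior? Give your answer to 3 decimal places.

ℓ'(λ) = 20/λ − 6 − 8λ. Setting this to zero and multiplying by λ: 8λ² + 6λ − 20 = 0.
λ = (−6 + √(6² + 4·8·20)) / (2·8) = (−6 + √676) / 16 = (−6 + 26)/16 = 5/4.
ℓ''(λ) = −20/λ² − 8 < 0, confirming a maximum.

λ̂_MAP = 1.250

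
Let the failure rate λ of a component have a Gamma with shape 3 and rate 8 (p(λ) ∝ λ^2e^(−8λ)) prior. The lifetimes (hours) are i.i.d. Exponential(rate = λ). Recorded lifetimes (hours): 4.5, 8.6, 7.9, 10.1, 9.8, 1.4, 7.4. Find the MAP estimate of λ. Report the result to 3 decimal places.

λ̂_MAP = 0.156

The Exponential(rate=λ) likelihood is ∝ λ^n e^(−λΣtᵢ). Here n = 7 and Σtᵢ = 4.5 + 8.6 + 7.9 + 10.1 + 9.8 + 1.4 + 7.4 = 49.7.
Posterior ∝ λ^2e^(−8λ) · λ^7e^(−49.7λ) = λ^9e^(−57.7λ), i.e. Gamma(10, 57.7).
Mode = (a−1)/b = 9/57.7 ≈ 0.156.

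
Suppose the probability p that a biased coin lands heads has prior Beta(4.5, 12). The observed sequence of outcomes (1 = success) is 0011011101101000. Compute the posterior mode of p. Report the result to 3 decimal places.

p̂_MAP = 0.377

Prior: Beta(4.5, 12).
Data: 8 successes in 16 trials (from the sequence). The binomial likelihood contributes p^8(1−p)^8, so the posterior is Beta(4.5+8, 12+8) = Beta(12.5, 20).
For Beta(a, b) with a, b > 1 the mode is (a−1)/(a+b−2) = 11.5/30.5 ≈ 0.377.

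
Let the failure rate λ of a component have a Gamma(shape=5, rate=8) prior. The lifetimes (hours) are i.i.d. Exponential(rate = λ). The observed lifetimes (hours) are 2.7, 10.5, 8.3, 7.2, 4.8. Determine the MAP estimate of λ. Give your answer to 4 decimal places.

The Exponential(rate=λ) likelihood is ∝ λ^n e^(−λΣtᵢ). Here n = 5 and Σtᵢ = 2.7 + 10.5 + 8.3 + 7.2 + 4.8 = 33.5.
Posterior ∝ λ^4e^(−8λ) · λ^5e^(−33.5λ) = λ^9e^(−41.5λ), i.e. Gamma(10, 41.5).
Mode = (a−1)/b = 9/41.5 ≈ 0.2169.

λ̂_MAP = 0.2169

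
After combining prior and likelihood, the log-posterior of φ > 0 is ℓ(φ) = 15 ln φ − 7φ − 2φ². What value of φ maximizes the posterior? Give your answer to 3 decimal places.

φ̂_MAP = 1.250

ℓ'(φ) = 15/φ − 7 − 4φ. Setting this to zero and multiplying by φ: 4φ² + 7φ − 15 = 0.
φ = (−7 + √(7² + 4·4·15)) / (2·4) = (−7 + √289) / 8 = (−7 + 17)/8 = 5/4.
ℓ''(φ) = −15/φ² − 4 < 0, confirming a maximum.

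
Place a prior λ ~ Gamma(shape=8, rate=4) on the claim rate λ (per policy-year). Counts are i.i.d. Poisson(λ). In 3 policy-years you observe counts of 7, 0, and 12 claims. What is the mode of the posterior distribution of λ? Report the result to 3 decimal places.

λ̂_MAP = 3.714

Σxᵢ = 7+0+12 = 19, with n = 3.
Posterior ∝ λ^7e^(−4λ) · λ^19e^(−3λ) = λ^26e^(−7λ), i.e. Gamma(shape=27, rate=7).
The mode of a Gamma(a, b) with a ≥ 1 (shape–rate) is (a−1)/b = 26/7 ≈ 3.714.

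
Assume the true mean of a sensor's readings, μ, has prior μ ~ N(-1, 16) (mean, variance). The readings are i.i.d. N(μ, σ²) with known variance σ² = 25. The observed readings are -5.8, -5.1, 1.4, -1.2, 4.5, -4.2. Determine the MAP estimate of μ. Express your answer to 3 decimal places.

μ̂_MAP = -1.582

n = 6; x̄ = ((-5.8) + (-5.1) + 1.4 + (-1.2) + 4.5 + (-4.2))/6 = -10.4/6 = -26/15 ≈ -1.7333.
For a Normal prior and Normal likelihood with known variance, the posterior is Normal; its mode equals its mean, the precision-weighted average.
Prior precision 1/σ₀² = 1/16 = 0.0625; data precision n/σ² = 6/25 = 0.24.
μ̂ = (0.0625·(-1) + 0.24·(-26/15)) / (0.0625 + 0.24) = (-0.4785)/0.3025 = -87/55 ≈ -1.582.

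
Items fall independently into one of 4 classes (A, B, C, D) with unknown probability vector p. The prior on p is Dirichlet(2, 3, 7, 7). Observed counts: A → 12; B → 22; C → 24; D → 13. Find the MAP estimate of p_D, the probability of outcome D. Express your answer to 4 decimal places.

The posterior is Dirichlet(αᵢ + nᵢ) = Dirichlet(14, 25, 31, 20).
For a Dirichlet(a₁,…,a_K) with all aᵢ > 1, the mode has j-th component (aⱼ − 1)/(Σaᵢ − K).
Here Σaᵢ = 90 and K = 4, so p_D = (20 − 1)/(90 − 4) = 19/86 ≈ 0.2209.

MAP estimate of p_D = 0.2209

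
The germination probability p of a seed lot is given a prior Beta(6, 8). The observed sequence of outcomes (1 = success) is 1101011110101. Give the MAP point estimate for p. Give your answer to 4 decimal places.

p̂_MAP = 0.5600

Prior: Beta(6, 8).
Data: 9 successes in 13 trials (from the sequence). The binomial likelihood contributes p^9(1−p)^4, so the posterior is Beta(6+9, 8+4) = Beta(15, 12).
For Beta(a, b) with a, b > 1 the mode is (a−1)/(a+b−2) = 14/25 ≈ 0.5600.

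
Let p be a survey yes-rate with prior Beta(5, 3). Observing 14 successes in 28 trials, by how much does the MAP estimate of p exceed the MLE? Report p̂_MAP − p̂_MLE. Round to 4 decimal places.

MAP − MLE = 0.0294

Posterior is Beta(19, 17); MAP = (19−1)/(36−2) = 18/34 ≈ 0.52941.
MLE ignores the prior: p̂_MLE = k/n = 14/28 ≈ 0.50000.
Difference = 18/34 − 14/28 = 1/34 ≈ 0.0294.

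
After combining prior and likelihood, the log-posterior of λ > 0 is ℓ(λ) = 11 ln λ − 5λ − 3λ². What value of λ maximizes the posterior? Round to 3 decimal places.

λ̂_MAP = 1.000

ℓ'(λ) = 11/λ − 5 − 6λ. Setting this to zero and multiplying by λ: 6λ² + 5λ − 11 = 0.
λ = (−5 + √(5² + 4·6·11)) / (2·6) = (−5 + √289) / 12 = (−5 + 17)/12 = 1.
ℓ''(λ) = −11/λ² − 6 < 0, confirming a maximum.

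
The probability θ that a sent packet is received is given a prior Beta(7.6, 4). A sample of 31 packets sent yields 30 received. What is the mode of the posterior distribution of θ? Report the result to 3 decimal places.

θ̂_MAP = 0.901

Prior: Beta(7.6, 4).
Data: 30 successes in 31 trials. The binomial likelihood contributes θ^30(1−θ)^1, so the posterior is Beta(7.6+30, 4+1) = Beta(37.6, 5).
For Beta(a, b) with a, b > 1 the mode is (a−1)/(a+b−2) = 36.6/40.6 ≈ 0.901.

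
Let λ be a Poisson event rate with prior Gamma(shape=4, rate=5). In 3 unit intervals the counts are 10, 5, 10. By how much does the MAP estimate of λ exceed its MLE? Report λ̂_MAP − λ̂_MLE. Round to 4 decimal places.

MAP − MLE = -4.8333

Σxᵢ = 25. Posterior is Gamma(29, 8); MAP = (29−1)/8 = 28/8 ≈ 3.50000.
MLE = x̄ = 25/3 ≈ 8.33333.
Difference = 28/8 − 25/3 = -29/6 ≈ -4.8333.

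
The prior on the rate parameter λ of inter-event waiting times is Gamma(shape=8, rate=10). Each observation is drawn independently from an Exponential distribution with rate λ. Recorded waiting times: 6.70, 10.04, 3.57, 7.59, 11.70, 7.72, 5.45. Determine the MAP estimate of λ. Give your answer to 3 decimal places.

λ̂_MAP = 0.223

The Exponential(rate=λ) likelihood is ∝ λ^n e^(−λΣtᵢ). Here n = 7 and Σtᵢ = 6.70 + 10.04 + 3.57 + 7.59 + 11.70 + 7.72 + 5.45 = 52.77.
Posterior ∝ λ^7e^(−10λ) · λ^7e^(−52.77λ) = λ^14e^(−62.77λ), i.e. Gamma(15, 62.77).
Mode = (a−1)/b = 14/62.77 ≈ 0.223.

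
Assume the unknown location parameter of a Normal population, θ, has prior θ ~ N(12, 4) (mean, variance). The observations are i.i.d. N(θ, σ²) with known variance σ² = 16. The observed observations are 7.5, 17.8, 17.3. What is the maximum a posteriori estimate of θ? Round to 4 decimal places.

n = 3; x̄ = (7.5 + 17.8 + 17.3)/3 = 42.6/3 = 14.2.
For a Normal prior and Normal likelihood with known variance, the posterior is Normal; its mode equals its mean, the precision-weighted average.
Prior precision 1/σ₀² = 1/4 = 0.25; data precision n/σ² = 3/16 = 0.1875.
θ̂ = (0.25·12 + 0.1875·14.2) / (0.25 + 0.1875) = 5.6625/0.4375 = 453/35 ≈ 12.9429.

θ̂_MAP = 12.9429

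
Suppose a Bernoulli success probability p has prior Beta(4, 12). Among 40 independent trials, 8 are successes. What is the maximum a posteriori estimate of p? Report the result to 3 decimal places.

p̂_MAP = 0.204

Prior: Beta(4, 12).
Data: 8 successes in 40 trials. The binomial likelihood contributes p^8(1−p)^32, so the posterior is Beta(4+8, 12+32) = Beta(12, 44).
For Beta(a, b) with a, b > 1 the mode is (a−1)/(a+b−2) = 11/54 ≈ 0.204.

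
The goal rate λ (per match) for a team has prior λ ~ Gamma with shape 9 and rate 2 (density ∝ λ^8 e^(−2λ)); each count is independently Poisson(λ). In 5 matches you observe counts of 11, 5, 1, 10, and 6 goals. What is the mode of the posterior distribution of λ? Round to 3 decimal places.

Σxᵢ = 11+5+1+10+6 = 33, with n = 5.
Posterior ∝ λ^8e^(−2λ) · λ^33e^(−5λ) = λ^41e^(−7λ), i.e. Gamma(shape=42, rate=7).
The mode of a Gamma(a, b) with a ≥ 1 (shape–rate) is (a−1)/b = 41/7 ≈ 5.857.

λ̂_MAP = 5.857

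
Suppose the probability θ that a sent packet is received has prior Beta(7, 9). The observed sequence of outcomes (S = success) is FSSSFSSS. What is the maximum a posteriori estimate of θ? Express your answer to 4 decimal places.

Prior: Beta(7, 9).
Data: 6 successes in 8 trials (from the sequence). The binomial likelihood contributes θ^6(1−θ)^2, so the posterior is Beta(7+6, 9+2) = Beta(13, 11).
For Beta(a, b) with a, b > 1 the mode is (a−1)/(a+b−2) = 12/22 ≈ 0.5455.

θ̂_MAP = 0.5455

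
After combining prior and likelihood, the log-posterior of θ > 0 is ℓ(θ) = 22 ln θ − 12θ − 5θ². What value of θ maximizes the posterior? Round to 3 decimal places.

θ̂_MAP = 1.000

ℓ'(θ) = 22/θ − 12 − 10θ. Setting this to zero and multiplying by θ: 10θ² + 12θ − 22 = 0.
θ = (−12 + √(12² + 4·10·22)) / (2·10) = (−12 + √1024) / 20 = (−12 + 32)/20 = 1.
ℓ''(θ) = −22/θ² − 10 < 0, confirming a maximum.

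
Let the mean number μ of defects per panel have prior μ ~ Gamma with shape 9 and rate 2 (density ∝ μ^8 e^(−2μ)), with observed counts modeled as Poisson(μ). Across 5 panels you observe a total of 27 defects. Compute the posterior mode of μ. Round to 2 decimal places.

Σxᵢ = 27, n = 5.
Posterior ∝ μ^8e^(−2μ) · μ^27e^(−5μ) = μ^35e^(−7μ), i.e. Gamma(shape=36, rate=7).
The mode of a Gamma(a, b) with a ≥ 1 (shape–rate) is (a−1)/b = 35/7 ≈ 5.00.

μ̂_MAP = 5.00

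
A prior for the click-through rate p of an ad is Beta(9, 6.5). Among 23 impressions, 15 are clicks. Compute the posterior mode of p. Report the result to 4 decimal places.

p̂_MAP = 0.6301

Prior: Beta(9, 6.5).
Data: 15 successes in 23 trials. The binomial likelihood contributes p^15(1−p)^8, so the posterior is Beta(9+15, 6.5+8) = Beta(24, 14.5).
For Beta(a, b) with a, b > 1 the mode is (a−1)/(a+b−2) = 23/36.5 ≈ 0.6301.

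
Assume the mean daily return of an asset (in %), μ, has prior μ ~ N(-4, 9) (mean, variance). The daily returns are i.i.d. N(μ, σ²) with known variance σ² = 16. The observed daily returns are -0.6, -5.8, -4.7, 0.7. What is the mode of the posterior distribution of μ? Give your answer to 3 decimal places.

μ̂_MAP = -3.031

n = 4; x̄ = ((-0.6) + (-5.8) + (-4.7) + 0.7)/4 = -10.4/4 = -2.6.
For a Normal prior and Normal likelihood with known variance, the posterior is Normal; its mode equals its mean, the precision-weighted average.
Prior precision 1/σ₀² = 1/9; data precision n/σ² = 4/16 = 0.25.
μ̂ = ((1/9)·(-4) + 0.25·(-2.6)) / (1/9 + 0.25) = (-197/180)/(13/36) = -197/65 ≈ -3.031.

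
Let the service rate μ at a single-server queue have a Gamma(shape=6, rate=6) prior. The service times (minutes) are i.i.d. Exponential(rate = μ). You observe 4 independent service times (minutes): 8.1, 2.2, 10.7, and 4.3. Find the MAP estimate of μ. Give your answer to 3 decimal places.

The Exponential(rate=μ) likelihood is ∝ μ^n e^(−μΣtᵢ). Here n = 4 and Σtᵢ = 8.1 + 2.2 + 10.7 + 4.3 = 25.3.
Posterior ∝ μ^5e^(−6μ) · μ^4e^(−25.3μ) = μ^9e^(−31.3μ), i.e. Gamma(10, 31.3).
Mode = (a−1)/b = 9/31.3 ≈ 0.288.

μ̂_MAP = 0.288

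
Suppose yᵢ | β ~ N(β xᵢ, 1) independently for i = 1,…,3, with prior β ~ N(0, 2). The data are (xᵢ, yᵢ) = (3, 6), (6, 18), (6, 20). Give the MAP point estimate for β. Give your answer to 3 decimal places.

log p(β | y) = −Σ(yᵢ − βxᵢ)²/(2·1) − β²/(2·2) + const.
Setting the derivative to zero: Σxᵢ(yᵢ − βxᵢ)/1 − β/2 = 0, so β = Σxᵢyᵢ / (Σxᵢ² + σ²/τ²).
Σxᵢyᵢ = 3·6 + 6·18 + 6·20 = 246; Σxᵢ² = 81; σ²/τ² = 0.5.
β̂_MAP = 246 / (81 + 0.5) = 246/81.5 ≈ 3.018.

β̂_MAP = 3.018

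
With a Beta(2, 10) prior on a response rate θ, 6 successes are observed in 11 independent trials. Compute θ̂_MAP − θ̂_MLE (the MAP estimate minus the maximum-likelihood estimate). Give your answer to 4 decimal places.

Posterior is Beta(8, 15); MAP = (8−1)/(23−2) = 7/21 ≈ 0.33333.
MLE ignores the prior: θ̂_MLE = k/n = 6/11 ≈ 0.54545.
Difference = 7/21 − 6/11 = -7/33 ≈ -0.2121.

MAP − MLE = -0.2121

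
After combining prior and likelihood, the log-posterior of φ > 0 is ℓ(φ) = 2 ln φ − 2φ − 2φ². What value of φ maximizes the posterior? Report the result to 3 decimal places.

ℓ'(φ) = 2/φ − 2 − 4φ. Setting this to zero and multiplying by φ: 4φ² + 2φ − 2 = 0.
φ = (−2 + √(2² + 4·4·2)) / (2·4) = (−2 + √36) / 8 = (−2 + 6)/8 = 1/2.
ℓ''(φ) = −2/φ² − 4 < 0, confirming a maximum.

φ̂_MAP = 0.500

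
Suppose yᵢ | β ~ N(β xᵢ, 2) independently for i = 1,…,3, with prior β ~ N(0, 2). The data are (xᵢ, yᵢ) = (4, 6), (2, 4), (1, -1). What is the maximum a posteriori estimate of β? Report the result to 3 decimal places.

log p(β | y) = −Σ(yᵢ − βxᵢ)²/(2·2) − β²/(2·2) + const.
Setting the derivative to zero: Σxᵢ(yᵢ − βxᵢ)/2 − β/2 = 0, so β = Σxᵢyᵢ / (Σxᵢ² + σ²/τ²).
Σxᵢyᵢ = 4·6 + 2·4 + 1·(-1) = 31; Σxᵢ² = 21; σ²/τ² = 1.
β̂_MAP = 31 / (21 + 1) = 31/22 ≈ 1.409.

β̂_MAP = 1.409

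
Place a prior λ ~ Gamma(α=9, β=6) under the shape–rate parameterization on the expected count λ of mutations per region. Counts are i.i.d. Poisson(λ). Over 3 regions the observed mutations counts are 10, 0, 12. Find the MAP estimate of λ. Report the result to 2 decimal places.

Σxᵢ = 10+0+12 = 22, with n = 3.
Posterior ∝ λ^8e^(−6λ) · λ^22e^(−3λ) = λ^30e^(−9λ), i.e. Gamma(shape=31, rate=9).
The mode of a Gamma(a, b) with a ≥ 1 (shape–rate) is (a−1)/b = 30/9 ≈ 3.33.

λ̂_MAP = 3.33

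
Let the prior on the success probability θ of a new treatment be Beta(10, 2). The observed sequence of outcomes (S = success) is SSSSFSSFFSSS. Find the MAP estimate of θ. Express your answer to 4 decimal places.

Prior: Beta(10, 2).
Data: 9 successes in 12 trials (from the sequence). The binomial likelihood contributes θ^9(1−θ)^3, so the posterior is Beta(10+9, 2+3) = Beta(19, 5).
For Beta(a, b) with a, b > 1 the mode is (a−1)/(a+b−2) = 18/22 ≈ 0.8182.

θ̂_MAP = 0.8182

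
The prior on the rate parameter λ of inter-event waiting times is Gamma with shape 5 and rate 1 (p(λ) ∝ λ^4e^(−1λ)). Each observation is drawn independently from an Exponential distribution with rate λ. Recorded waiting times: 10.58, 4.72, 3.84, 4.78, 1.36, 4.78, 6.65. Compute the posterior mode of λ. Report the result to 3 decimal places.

λ̂_MAP = 0.292

The Exponential(rate=λ) likelihood is ∝ λ^n e^(−λΣtᵢ). Here n = 7 and Σtᵢ = 10.58 + 4.72 + 3.84 + 4.78 + 1.36 + 4.78 + 6.65 = 36.71.
Posterior ∝ λ^4e^(−1λ) · λ^7e^(−36.71λ) = λ^11e^(−37.71λ), i.e. Gamma(12, 37.71).
Mode = (a−1)/b = 11/37.71 ≈ 0.292.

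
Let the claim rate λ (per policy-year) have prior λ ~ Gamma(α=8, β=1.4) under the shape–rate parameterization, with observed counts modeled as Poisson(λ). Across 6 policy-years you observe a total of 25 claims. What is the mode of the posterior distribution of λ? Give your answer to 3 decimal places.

λ̂_MAP = 4.324

Σxᵢ = 25, n = 6.
Posterior ∝ λ^7e^(−1.4λ) · λ^25e^(−6λ) = λ^32e^(−7.4λ), i.e. Gamma(shape=33, rate=7.4).
The mode of a Gamma(a, b) with a ≥ 1 (shape–rate) is (a−1)/b = 32/7.4 ≈ 4.324.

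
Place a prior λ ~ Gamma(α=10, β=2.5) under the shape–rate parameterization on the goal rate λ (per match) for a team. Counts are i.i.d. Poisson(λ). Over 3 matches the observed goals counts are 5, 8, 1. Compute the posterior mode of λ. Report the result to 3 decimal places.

Σxᵢ = 5+8+1 = 14, with n = 3.
Posterior ∝ λ^9e^(−2.5λ) · λ^14e^(−3λ) = λ^23e^(−5.5λ), i.e. Gamma(shape=24, rate=5.5).
The mode of a Gamma(a, b) with a ≥ 1 (shape–rate) is (a−1)/b = 23/5.5 ≈ 4.182.

λ̂_MAP = 4.182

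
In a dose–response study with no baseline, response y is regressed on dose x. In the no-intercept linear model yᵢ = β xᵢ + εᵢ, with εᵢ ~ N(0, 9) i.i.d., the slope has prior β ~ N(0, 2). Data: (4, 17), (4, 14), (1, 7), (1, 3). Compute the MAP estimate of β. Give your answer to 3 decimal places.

log p(β | y) = −Σ(yᵢ − βxᵢ)²/(2·9) − β²/(2·2) + const.
Setting the derivative to zero: Σxᵢ(yᵢ − βxᵢ)/9 − β/2 = 0, so β = Σxᵢyᵢ / (Σxᵢ² + σ²/τ²).
Σxᵢyᵢ = 4·17 + 4·14 + 1·7 + 1·3 = 134; Σxᵢ² = 34; σ²/τ² = 4.5.
β̂_MAP = 134 / (34 + 4.5) = 134/38.5 ≈ 3.481.

β̂_MAP = 3.481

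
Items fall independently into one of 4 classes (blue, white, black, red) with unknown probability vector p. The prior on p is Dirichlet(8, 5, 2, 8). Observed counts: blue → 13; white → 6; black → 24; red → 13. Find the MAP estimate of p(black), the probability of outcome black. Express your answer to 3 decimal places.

The posterior is Dirichlet(αᵢ + nᵢ) = Dirichlet(21, 11, 26, 21).
For a Dirichlet(a₁,…,a_K) with all aᵢ > 1, the mode has j-th component (aⱼ − 1)/(Σaᵢ − K).
Here Σaᵢ = 79 and K = 4, so p(black) = (26 − 1)/(79 − 4) = 25/75 ≈ 0.333.

MAP estimate of p(black) = 0.333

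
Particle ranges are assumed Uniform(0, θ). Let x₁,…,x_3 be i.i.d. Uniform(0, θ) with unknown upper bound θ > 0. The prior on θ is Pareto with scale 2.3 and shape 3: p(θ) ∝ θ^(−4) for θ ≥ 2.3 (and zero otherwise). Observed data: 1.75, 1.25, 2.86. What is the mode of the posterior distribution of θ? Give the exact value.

θ̂_MAP = 2.86

The Uniform(0, θ) likelihood is θ^(−n) for θ ≥ max(xᵢ), zero otherwise. Here max(xᵢ) = 2.86.
Posterior ∝ θ^(−4) · θ^(−3) = θ^(−7) on θ ≥ max(2.3, 2.86) = 2.86.
This density is strictly decreasing in θ, so the posterior mode lies at the lower boundary of the support.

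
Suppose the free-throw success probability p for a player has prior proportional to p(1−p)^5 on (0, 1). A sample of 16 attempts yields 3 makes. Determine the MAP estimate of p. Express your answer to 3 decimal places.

The prior density ∝ p(1−p)^5 is the kernel of Beta(2, 6).
Data: 3 successes in 16 trials. The binomial likelihood contributes p^3(1−p)^13, so the posterior is Beta(2+3, 6+13) = Beta(5, 19).
For Beta(a, b) with a, b > 1 the mode is (a−1)/(a+b−2) = 4/22 ≈ 0.182.

p̂_MAP = 0.182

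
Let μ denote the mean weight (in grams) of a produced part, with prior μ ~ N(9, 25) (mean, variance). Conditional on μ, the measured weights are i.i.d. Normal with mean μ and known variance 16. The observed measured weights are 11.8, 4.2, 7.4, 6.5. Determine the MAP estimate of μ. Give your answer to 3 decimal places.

n = 4; x̄ = (11.8 + 4.2 + 7.4 + 6.5)/4 = 29.9/4 = 7.475.
For a Normal prior and Normal likelihood with known variance, the posterior is Normal; its mode equals its mean, the precision-weighted average.
Prior precision 1/σ₀² = 1/25 = 0.04; data precision n/σ² = 4/16 = 0.25.
μ̂ = (0.04·9 + 0.25·7.475) / (0.04 + 0.25) = 2.22875/0.29 = 1783/232 ≈ 7.685.

μ̂_MAP = 7.685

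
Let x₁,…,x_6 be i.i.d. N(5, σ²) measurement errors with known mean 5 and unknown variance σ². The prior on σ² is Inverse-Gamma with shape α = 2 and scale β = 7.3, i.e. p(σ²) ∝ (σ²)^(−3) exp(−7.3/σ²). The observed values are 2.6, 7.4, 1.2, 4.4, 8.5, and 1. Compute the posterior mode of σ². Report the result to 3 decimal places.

Sum of squared deviations about the known mean: SS = (2.6−5)² + (7.4−5)² + (1.2−5)² + (4.4−5)² + (8.5−5)² + (1−5)² = 54.57.
The Normal likelihood contributes (σ²)^(−n/2) exp(−SS/(2σ²)), so the posterior is Inverse-Gamma(α + n/2, β + SS/2) = Inverse-Gamma(5, 34.585).
The mode of Inverse-Gamma(a, b) is b/(a+1) = 34.585/6 ≈ 5.764.

σ̂²_MAP = 5.764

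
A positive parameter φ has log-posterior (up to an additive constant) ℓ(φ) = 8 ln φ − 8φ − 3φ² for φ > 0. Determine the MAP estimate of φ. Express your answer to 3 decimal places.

φ̂_MAP = 0.667

ℓ'(φ) = 8/φ − 8 − 6φ. Setting this to zero and multiplying by φ: 6φ² + 8φ − 8 = 0.
φ = (−8 + √(8² + 4·6·8)) / (2·6) = (−8 + √256) / 12 = (−8 + 16)/12 = 2/3.
ℓ''(φ) = −8/φ² − 6 < 0, confirming a maximum.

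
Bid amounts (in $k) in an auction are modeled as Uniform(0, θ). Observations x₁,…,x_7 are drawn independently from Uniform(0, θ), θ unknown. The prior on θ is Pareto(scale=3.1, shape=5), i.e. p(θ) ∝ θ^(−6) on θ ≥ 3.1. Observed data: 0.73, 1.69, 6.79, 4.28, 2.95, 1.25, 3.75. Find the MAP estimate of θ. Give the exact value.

θ̂_MAP = 6.79

The Uniform(0, θ) likelihood is θ^(−n) for θ ≥ max(xᵢ), zero otherwise. Here max(xᵢ) = 6.79.
Posterior ∝ θ^(−6) · θ^(−7) = θ^(−13) on θ ≥ max(3.1, 6.79) = 6.79.
This density is strictly decreasing in θ, so the posterior mode lies at the lower boundary of the support.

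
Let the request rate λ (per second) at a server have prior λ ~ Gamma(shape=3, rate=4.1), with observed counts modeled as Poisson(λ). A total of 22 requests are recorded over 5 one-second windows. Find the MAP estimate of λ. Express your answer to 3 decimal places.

λ̂_MAP = 2.637

Σxᵢ = 22, n = 5.
Posterior ∝ λ^2e^(−4.1λ) · λ^22e^(−5λ) = λ^24e^(−9.1λ), i.e. Gamma(shape=25, rate=9.1).
The mode of a Gamma(a, b) with a ≥ 1 (shape–rate) is (a−1)/b = 24/9.1 ≈ 2.637.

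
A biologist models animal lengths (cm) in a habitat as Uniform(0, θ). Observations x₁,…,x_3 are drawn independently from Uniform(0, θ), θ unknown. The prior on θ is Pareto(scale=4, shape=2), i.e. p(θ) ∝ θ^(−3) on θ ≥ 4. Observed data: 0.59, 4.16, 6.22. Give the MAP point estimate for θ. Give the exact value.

The Uniform(0, θ) likelihood is θ^(−n) for θ ≥ max(xᵢ), zero otherwise. Here max(xᵢ) = 6.22.
Posterior ∝ θ^(−3) · θ^(−3) = θ^(−6) on θ ≥ max(4, 6.22) = 6.22.
This density is strictly decreasing in θ, so the posterior mode lies at the lower boundary of the support.

θ̂_MAP = 6.22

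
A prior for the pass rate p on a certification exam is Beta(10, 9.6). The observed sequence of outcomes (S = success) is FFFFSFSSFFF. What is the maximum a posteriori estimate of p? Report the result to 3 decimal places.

Prior: Beta(10, 9.6).
Data: 3 successes in 11 trials (from the sequence). The binomial likelihood contributes p^3(1−p)^8, so the posterior is Beta(10+3, 9.6+8) = Beta(13, 17.6).
For Beta(a, b) with a, b > 1 the mode is (a−1)/(a+b−2) = 12/28.6 ≈ 0.420.

p̂_MAP = 0.420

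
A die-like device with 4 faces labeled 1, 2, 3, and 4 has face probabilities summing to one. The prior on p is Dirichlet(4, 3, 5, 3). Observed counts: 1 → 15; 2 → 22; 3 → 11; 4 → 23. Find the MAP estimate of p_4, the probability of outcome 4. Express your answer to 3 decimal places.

MAP estimate: 0.305

The posterior is Dirichlet(αᵢ + nᵢ) = Dirichlet(19, 25, 16, 26).
For a Dirichlet(a₁,…,a_K) with all aᵢ > 1, the mode has j-th component (aⱼ − 1)/(Σaᵢ − K).
Here Σaᵢ = 86 and K = 4, so p_4 = (26 − 1)/(86 − 4) = 25/82 ≈ 0.305.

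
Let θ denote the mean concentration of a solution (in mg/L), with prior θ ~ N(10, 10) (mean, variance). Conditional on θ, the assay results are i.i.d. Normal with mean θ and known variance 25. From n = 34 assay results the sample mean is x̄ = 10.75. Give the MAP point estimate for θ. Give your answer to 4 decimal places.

θ̂_MAP = 10.6986

n = 34, x̄ = 10.75.
For a Normal prior and Normal likelihood with known variance, the posterior is Normal; its mode equals its mean, the precision-weighted average.
Prior precision 1/σ₀² = 1/10 = 0.1; data precision n/σ² = 34/25 = 1.36.
θ̂ = (0.1·10 + 1.36·10.75) / (0.1 + 1.36) = 15.62/1.46 = 781/73 ≈ 10.6986.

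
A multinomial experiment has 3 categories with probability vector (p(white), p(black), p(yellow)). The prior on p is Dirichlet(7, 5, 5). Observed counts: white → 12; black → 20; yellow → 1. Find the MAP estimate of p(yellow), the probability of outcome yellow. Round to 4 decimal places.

MAP estimate of p(yellow) = 0.1064

The posterior is Dirichlet(αᵢ + nᵢ) = Dirichlet(19, 25, 6).
For a Dirichlet(a₁,…,a_K) with all aᵢ > 1, the mode has j-th component (aⱼ − 1)/(Σaᵢ − K).
Here Σaᵢ = 50 and K = 3, so p(yellow) = (6 − 1)/(50 − 3) = 5/47 ≈ 0.1064.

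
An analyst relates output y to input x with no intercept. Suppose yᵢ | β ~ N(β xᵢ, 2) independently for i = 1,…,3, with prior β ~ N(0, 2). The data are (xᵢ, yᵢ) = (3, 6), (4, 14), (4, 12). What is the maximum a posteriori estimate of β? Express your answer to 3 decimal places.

log p(β | y) = −Σ(yᵢ − βxᵢ)²/(2·2) − β²/(2·2) + const.
Setting the derivative to zero: Σxᵢ(yᵢ − βxᵢ)/2 − β/2 = 0, so β = Σxᵢyᵢ / (Σxᵢ² + σ²/τ²).
Σxᵢyᵢ = 3·6 + 4·14 + 4·12 = 122; Σxᵢ² = 41; σ²/τ² = 1.
β̂_MAP = 122 / (41 + 1) = 122/42 ≈ 2.905.

β̂_MAP = 2.905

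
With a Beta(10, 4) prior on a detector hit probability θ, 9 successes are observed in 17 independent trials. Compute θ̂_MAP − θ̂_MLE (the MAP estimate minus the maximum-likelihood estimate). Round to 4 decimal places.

Posterior is Beta(19, 12); MAP = (19−1)/(31−2) = 18/29 ≈ 0.62069.
MLE ignores the prior: θ̂_MLE = k/n = 9/17 ≈ 0.52941.
Difference = 18/29 − 9/17 = 45/493 ≈ 0.0913.

MAP − MLE = 0.0913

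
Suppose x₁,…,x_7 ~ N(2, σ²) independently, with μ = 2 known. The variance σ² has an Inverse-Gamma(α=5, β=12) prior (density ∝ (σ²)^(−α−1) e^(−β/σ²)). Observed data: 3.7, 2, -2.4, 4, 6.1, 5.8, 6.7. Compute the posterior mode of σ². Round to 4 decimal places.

σ̂²_MAP = 5.4521

Sum of squared deviations about the known mean: SS = (3.7−2)² + (2−2)² + (-2.4−2)² + (4−2)² + (6.1−2)² + (5.8−2)² + (6.7−2)² = 79.59.
The Normal likelihood contributes (σ²)^(−n/2) exp(−SS/(2σ²)), so the posterior is Inverse-Gamma(α + n/2, β + SS/2) = Inverse-Gamma(8.5, 51.795).
The mode of Inverse-Gamma(a, b) is b/(a+1) = 51.795/9.5 ≈ 5.4521.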